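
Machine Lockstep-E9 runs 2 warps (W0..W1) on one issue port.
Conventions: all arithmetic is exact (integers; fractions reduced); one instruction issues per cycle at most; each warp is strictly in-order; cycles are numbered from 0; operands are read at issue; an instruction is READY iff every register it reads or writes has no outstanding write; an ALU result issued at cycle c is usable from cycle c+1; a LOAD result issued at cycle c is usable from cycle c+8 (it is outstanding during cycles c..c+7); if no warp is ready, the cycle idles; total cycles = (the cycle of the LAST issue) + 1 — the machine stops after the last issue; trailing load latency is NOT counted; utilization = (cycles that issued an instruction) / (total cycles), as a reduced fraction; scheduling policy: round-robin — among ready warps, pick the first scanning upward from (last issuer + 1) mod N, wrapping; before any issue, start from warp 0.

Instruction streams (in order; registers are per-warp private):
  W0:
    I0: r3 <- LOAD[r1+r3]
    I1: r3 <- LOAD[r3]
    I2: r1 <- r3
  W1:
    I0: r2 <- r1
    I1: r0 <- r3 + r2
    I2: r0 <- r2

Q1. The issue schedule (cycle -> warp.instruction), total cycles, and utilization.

cycle 0: W0.I0
cycle 1: W1.I0
cycle 2: W1.I1
cycle 3: W1.I2
cycle 4: idle
cycle 5: idle
cycle 6: idle
cycle 7: idle
cycle 8: W0.I1
cycle 9: idle
cycle 10: idle
cycle 11: idle
cycle 12: idle
cycle 13: idle
cycle 14: idle
cycle 15: idle
cycle 16: W0.I2

Answer: 17 cycles, utilization 6/17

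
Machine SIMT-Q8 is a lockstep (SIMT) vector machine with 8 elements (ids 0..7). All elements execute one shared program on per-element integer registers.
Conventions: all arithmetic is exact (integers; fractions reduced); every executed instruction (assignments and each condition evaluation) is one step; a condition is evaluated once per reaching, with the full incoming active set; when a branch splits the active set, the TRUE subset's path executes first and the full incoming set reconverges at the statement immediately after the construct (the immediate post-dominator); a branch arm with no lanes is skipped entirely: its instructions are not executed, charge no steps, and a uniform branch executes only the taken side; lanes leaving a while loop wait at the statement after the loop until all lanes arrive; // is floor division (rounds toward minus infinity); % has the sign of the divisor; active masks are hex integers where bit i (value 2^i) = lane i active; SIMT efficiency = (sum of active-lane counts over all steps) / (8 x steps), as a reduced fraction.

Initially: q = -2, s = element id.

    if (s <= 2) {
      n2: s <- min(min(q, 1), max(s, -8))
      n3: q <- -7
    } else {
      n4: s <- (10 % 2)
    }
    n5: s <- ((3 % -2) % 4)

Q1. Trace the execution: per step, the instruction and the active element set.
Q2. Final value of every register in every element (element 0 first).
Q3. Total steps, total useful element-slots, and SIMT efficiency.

step 0: eval (s <= 2)                0xff
step 1: s <- min(min(q, 1), max(s, -8)) 0x07
step 2: q <- -7                      0x07
step 3: s <- (10 % 2)                0xf8
step 4: s <- ((3 % -2) % 4)          0xff

Answer: 5 steps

q: -7,-7,-7,-2,-2,-2,-2,-2
s: 3,3,3,3,3,3,3,3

steps = 5; useful = 27; efficiency = 27/40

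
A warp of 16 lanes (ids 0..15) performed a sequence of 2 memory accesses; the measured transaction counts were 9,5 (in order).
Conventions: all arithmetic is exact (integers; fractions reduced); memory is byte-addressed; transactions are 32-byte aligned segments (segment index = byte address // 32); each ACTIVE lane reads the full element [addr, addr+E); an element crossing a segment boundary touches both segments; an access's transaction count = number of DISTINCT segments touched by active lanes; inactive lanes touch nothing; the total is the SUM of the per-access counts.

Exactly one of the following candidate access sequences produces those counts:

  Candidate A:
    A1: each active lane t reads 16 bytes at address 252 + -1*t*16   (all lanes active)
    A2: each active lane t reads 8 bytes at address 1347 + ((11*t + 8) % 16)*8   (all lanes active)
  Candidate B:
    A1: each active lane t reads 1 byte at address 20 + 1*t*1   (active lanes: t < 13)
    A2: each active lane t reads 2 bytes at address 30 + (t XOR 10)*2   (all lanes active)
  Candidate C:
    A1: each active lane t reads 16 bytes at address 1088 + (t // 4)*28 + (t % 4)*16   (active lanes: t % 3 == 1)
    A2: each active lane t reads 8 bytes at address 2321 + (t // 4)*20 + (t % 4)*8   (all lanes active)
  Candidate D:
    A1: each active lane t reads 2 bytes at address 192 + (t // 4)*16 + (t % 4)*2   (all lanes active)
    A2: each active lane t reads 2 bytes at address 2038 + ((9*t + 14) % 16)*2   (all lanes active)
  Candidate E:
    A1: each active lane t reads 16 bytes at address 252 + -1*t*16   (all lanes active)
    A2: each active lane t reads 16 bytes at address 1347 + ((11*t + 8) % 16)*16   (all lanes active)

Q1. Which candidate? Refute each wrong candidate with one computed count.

B: A1 gives 2 transactions, not 9
C: A1 gives 4 transactions, not 9
D: A1 gives 2 transactions, not 9
E: A2 gives 9 transactions, not 5
A: all counts match (9,5)

Answer: A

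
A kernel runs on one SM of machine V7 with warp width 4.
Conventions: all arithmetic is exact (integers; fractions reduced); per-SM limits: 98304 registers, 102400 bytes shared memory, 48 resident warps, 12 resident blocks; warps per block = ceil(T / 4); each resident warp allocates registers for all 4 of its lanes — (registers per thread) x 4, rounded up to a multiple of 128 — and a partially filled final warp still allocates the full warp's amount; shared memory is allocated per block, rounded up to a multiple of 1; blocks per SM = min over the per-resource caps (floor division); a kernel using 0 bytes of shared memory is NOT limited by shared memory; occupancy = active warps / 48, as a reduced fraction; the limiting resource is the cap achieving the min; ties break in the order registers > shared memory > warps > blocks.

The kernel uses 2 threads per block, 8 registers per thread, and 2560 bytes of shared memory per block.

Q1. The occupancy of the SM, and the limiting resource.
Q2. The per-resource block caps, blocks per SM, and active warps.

Answer: occupancy 1/4, limited by blocks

registers: 768 blocks
shared memory: 40 blocks
warps: 48 blocks
blocks: 12 blocks

Answer: 12 blocks, 12 active warps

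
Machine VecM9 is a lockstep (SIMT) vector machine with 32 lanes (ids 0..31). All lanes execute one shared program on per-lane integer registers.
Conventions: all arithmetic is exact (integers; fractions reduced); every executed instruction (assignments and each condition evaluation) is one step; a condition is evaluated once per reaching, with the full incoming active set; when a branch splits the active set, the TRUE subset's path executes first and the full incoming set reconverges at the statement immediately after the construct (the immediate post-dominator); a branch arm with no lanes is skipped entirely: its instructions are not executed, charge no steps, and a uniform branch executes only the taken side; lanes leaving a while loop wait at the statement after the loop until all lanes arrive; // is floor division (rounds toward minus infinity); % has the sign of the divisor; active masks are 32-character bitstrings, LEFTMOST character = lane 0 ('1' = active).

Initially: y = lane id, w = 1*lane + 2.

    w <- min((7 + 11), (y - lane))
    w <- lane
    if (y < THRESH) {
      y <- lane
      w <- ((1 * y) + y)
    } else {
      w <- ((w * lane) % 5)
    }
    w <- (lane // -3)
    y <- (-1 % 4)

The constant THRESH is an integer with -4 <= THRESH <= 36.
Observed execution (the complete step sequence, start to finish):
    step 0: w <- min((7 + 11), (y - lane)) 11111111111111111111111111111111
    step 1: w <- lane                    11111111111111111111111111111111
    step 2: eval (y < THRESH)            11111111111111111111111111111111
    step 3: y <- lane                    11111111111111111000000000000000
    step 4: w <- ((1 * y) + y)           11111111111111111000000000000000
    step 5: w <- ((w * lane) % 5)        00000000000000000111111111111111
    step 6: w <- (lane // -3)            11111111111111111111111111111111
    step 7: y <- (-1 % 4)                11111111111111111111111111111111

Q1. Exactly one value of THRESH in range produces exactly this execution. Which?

Answer: THRESH = 17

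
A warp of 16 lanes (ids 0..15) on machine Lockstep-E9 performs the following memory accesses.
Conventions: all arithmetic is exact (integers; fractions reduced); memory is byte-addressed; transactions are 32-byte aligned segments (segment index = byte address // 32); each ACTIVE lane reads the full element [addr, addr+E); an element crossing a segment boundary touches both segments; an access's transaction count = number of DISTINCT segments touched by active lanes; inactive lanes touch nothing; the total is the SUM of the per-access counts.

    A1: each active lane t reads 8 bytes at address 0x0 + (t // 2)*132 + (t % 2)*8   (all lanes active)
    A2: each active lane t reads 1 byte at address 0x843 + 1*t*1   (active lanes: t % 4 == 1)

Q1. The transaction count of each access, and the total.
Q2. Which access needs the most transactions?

A1: 11 transactions
A2: 1 transaction

Answer: 11,1; total 12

Answer: A1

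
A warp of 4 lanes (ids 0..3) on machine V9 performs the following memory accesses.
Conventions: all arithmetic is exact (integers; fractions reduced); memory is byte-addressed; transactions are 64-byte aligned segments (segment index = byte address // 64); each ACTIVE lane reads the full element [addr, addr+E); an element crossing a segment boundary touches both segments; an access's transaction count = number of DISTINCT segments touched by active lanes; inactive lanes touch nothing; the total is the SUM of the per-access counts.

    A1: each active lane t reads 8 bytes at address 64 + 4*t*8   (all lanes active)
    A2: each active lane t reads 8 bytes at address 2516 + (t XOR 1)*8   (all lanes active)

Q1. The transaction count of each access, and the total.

A1: 2 transactions
A2: 1 transaction

Answer: 2,1; total 3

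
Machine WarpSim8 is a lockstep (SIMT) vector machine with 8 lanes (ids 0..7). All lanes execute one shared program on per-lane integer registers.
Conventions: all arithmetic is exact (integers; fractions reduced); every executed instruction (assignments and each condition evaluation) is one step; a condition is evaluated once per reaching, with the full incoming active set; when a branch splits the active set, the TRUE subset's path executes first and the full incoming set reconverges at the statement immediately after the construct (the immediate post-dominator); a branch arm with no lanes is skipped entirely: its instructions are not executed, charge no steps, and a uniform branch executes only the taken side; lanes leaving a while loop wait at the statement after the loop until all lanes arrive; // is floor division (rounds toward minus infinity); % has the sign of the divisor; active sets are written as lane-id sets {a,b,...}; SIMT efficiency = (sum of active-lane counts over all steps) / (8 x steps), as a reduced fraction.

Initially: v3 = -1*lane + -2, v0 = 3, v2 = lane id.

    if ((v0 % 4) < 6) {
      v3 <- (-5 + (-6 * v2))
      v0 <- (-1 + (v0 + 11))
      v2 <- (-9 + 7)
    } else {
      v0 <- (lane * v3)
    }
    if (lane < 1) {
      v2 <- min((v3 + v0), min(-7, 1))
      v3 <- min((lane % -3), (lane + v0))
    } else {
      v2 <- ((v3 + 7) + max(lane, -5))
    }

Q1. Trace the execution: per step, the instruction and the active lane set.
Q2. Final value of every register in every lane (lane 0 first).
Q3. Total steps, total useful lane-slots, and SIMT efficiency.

step 0: eval ((v0 % 4) < 6)          {0,1,2,3,4,5,6,7}
step 1: v3 <- (-5 + (-6 * v2))       {0,1,2,3,4,5,6,7}
step 2: v0 <- (-1 + (v0 + 11))       {0,1,2,3,4,5,6,7}
step 3: v2 <- (-9 + 7)               {0,1,2,3,4,5,6,7}
step 4: eval (lane < 1)              {0,1,2,3,4,5,6,7}
step 5: v2 <- min((v3 + v0), min(-7, 1)) {0}
step 6: v3 <- min((lane % -3), (lane + v0)) {0}
step 7: v2 <- ((v3 + 7) + max(lane, -5)) {1,2,3,4,5,6,7}

Answer: 8 steps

v3: 0,-11,-17,-23,-29,-35,-41,-47
v0: 13,13,13,13,13,13,13,13
v2: -7,-3,-8,-13,-18,-23,-28,-33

steps = 8; useful = 49; efficiency = 49/64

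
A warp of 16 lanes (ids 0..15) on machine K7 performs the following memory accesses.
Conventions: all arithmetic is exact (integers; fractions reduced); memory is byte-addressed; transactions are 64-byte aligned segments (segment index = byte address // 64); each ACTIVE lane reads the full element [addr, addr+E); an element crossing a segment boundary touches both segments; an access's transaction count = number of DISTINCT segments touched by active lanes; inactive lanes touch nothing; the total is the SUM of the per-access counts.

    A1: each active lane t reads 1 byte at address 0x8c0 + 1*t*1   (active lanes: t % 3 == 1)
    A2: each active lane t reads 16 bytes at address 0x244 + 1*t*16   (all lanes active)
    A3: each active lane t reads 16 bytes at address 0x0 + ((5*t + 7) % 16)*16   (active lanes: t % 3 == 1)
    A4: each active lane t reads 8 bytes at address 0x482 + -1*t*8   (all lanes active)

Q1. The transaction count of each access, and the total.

A1: 1 transaction
A2: 5 transactions
A3: 2 transactions
A4: 3 transactions

Answer: 1,5,2,3; total 11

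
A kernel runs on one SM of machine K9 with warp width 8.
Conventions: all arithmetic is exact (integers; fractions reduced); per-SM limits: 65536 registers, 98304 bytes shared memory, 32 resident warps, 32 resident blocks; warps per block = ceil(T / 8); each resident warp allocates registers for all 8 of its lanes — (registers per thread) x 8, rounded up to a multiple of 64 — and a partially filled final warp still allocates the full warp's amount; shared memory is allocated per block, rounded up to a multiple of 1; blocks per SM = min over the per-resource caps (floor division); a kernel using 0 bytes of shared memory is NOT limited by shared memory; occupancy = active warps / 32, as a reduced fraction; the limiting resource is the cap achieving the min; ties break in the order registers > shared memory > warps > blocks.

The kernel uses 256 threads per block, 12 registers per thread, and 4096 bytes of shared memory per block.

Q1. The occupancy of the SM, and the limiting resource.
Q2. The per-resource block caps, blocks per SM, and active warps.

Answer: occupancy 1, limited by warps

registers: 16 blocks
shared memory: 24 blocks
warps: 1 block
blocks: 32 blocks

Answer: 1 block, 32 active warps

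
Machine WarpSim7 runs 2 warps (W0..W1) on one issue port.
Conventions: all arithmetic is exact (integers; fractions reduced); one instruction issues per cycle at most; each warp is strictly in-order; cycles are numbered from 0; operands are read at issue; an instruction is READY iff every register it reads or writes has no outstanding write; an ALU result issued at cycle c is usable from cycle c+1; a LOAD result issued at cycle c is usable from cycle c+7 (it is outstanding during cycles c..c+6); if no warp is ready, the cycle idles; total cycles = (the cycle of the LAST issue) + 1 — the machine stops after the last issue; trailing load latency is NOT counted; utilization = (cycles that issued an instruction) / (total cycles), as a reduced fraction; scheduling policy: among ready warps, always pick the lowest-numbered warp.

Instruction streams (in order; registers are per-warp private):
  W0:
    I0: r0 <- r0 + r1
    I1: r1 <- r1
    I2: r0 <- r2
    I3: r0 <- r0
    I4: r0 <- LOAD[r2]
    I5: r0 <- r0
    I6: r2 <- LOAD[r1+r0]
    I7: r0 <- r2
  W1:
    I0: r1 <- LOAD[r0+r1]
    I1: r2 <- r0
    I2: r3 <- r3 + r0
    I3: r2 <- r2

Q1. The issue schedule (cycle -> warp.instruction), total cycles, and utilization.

cycle 0: W0.I0
cycle 1: W0.I1
cycle 2: W0.I2
cycle 3: W0.I3
cycle 4: W0.I4
cycle 5: W1.I0
cycle 6: W1.I1
cycle 7: W1.I2
cycle 8: W1.I3
cycle 9: idle
cycle 10: idle
cycle 11: W0.I5
cycle 12: W0.I6
cycle 13: idle
cycle 14: idle
cycle 15: idle
cycle 16: idle
cycle 17: idle
cycle 18: idle
cycle 19: W0.I7

Answer: 20 cycles, utilization 3/5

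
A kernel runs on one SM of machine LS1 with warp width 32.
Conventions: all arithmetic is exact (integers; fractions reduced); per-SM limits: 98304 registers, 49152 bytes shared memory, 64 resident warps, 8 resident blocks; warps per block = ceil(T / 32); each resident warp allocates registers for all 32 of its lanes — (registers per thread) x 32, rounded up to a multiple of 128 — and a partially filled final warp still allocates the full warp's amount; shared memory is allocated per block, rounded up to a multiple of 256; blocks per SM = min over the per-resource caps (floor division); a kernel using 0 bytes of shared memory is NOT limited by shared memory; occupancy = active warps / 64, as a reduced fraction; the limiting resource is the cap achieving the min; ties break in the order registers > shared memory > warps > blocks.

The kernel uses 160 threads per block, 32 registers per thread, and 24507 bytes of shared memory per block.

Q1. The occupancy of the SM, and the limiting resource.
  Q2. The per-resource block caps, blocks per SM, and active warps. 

Answer: occupancy 5/32, limited by shared memory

registers: 19 blocks
shared memory: 2 blocks
warps: 12 blocks
blocks: 8 blocks

Answer: 2 blocks, 10 active warps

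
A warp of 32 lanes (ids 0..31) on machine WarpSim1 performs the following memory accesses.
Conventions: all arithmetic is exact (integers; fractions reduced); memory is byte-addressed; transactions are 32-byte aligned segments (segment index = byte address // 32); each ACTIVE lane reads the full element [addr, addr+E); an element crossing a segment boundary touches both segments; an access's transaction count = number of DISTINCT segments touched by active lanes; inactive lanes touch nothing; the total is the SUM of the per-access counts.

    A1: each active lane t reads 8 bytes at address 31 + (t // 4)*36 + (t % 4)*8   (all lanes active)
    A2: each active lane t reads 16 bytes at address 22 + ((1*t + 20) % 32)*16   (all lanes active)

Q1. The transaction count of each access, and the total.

A1: 10 transactions
A2: 17 transactions

Answer: 10,17; total 27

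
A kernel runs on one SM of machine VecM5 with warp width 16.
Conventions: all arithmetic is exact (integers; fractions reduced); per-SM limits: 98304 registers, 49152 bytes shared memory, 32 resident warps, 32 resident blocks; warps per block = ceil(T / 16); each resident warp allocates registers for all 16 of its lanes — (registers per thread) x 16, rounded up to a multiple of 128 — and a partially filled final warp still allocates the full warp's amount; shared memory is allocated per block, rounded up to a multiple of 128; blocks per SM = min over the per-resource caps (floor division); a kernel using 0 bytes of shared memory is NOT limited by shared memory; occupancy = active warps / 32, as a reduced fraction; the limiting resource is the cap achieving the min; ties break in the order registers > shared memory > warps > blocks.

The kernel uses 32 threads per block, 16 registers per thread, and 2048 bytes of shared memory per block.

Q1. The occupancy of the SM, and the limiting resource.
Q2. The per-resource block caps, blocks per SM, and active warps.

Answer: occupancy 1, limited by warps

registers: 192 blocks
shared memory: 24 blocks
warps: 16 blocks
blocks: 32 blocks

Answer: 16 blocks, 32 active warps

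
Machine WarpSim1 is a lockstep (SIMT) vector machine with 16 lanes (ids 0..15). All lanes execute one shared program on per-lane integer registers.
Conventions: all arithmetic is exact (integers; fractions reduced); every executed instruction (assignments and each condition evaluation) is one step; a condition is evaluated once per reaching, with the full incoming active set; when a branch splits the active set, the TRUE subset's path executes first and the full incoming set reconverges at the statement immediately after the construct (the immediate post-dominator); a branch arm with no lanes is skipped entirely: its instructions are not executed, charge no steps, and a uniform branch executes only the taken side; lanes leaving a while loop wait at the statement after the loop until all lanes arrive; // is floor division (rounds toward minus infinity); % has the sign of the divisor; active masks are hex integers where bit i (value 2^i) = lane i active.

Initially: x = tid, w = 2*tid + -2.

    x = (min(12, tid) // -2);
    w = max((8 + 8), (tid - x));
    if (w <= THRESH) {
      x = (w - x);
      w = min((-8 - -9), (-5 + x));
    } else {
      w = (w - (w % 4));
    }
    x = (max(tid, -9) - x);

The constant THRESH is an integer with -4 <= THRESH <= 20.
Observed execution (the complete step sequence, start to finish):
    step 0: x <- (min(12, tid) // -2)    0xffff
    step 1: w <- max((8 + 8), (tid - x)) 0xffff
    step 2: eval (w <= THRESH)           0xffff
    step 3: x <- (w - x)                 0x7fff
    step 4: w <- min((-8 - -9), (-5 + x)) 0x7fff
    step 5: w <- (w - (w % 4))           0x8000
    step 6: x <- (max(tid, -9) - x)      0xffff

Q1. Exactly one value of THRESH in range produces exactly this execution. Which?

Answer: THRESH = 20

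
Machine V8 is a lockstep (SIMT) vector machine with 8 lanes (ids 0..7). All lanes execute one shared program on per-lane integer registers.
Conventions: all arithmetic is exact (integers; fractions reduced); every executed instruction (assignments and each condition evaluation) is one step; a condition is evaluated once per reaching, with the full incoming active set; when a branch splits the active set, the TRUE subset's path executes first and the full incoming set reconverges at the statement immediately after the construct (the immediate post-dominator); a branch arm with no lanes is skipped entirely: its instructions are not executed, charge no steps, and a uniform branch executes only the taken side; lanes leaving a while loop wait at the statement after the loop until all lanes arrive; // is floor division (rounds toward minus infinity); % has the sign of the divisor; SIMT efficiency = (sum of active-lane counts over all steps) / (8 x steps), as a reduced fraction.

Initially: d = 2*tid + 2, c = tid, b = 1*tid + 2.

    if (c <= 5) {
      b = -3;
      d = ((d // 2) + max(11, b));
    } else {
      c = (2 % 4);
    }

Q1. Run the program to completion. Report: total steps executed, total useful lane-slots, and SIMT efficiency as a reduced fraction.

Answer: 4 steps, 22 useful, 11/16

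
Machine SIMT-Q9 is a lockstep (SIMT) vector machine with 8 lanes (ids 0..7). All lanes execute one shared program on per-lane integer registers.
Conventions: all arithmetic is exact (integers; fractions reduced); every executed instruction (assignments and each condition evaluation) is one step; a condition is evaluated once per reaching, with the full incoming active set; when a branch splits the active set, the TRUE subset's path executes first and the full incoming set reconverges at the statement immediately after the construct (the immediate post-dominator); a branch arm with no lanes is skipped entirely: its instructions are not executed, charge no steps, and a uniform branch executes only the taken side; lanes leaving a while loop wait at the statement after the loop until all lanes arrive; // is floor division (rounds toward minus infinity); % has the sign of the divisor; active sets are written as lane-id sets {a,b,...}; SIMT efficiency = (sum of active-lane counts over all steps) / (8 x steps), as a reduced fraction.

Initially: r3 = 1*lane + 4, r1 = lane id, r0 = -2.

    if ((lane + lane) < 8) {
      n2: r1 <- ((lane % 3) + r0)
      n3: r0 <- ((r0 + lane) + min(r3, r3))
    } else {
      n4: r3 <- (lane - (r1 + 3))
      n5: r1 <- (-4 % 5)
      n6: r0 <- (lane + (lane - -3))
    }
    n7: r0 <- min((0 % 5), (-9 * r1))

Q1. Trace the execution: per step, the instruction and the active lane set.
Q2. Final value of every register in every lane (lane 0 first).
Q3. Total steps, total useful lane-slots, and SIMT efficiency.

step 0: eval ((lane + lane) < 8)     {0,1,2,3,4,5,6,7}
step 1: r1 <- ((lane % 3) + r0)      {0,1,2,3}
step 2: r0 <- ((r0 + lane) + min(r3, r3)) {0,1,2,3}
step 3: r3 <- (lane - (r1 + 3))      {4,5,6,7}
step 4: r1 <- (-4 % 5)               {4,5,6,7}
step 5: r0 <- (lane + (lane - -3))   {4,5,6,7}
step 6: r0 <- min((0 % 5), (-9 * r1)) {0,1,2,3,4,5,6,7}

Answer: 7 steps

r3: 4,5,6,7,-3,-3,-3,-3
r1: -2,-1,0,-2,1,1,1,1
r0: 0,0,0,0,-9,-9,-9,-9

steps = 7; useful = 36; efficiency = 36/56 = 9/14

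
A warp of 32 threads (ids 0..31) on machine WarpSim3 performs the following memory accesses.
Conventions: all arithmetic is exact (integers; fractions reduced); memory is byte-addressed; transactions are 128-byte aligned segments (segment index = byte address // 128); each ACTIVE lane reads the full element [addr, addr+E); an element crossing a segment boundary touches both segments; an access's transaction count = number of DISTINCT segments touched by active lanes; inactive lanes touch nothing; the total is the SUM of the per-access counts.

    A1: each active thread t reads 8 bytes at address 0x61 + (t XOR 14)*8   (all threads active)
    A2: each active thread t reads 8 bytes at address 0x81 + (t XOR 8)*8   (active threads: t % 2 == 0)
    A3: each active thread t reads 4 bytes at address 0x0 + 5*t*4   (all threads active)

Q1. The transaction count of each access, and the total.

A1: 3 transactions
A2: 2 transactions
A3: 5 transactions

Answer: 3,2,5; total 10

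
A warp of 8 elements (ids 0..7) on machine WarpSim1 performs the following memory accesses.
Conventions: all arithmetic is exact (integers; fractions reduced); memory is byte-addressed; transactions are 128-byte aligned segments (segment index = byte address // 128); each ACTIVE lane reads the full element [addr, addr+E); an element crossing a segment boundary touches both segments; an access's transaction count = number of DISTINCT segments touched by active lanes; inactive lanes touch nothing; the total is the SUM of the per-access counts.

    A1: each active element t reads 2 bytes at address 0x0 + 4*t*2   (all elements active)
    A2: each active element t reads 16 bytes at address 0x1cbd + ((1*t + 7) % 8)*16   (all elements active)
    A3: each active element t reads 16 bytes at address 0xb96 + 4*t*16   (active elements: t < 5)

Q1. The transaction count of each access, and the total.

A1: 1 transaction
A2: 2 transactions
A3: 3 transactions

Answer: 1,2,3; total 6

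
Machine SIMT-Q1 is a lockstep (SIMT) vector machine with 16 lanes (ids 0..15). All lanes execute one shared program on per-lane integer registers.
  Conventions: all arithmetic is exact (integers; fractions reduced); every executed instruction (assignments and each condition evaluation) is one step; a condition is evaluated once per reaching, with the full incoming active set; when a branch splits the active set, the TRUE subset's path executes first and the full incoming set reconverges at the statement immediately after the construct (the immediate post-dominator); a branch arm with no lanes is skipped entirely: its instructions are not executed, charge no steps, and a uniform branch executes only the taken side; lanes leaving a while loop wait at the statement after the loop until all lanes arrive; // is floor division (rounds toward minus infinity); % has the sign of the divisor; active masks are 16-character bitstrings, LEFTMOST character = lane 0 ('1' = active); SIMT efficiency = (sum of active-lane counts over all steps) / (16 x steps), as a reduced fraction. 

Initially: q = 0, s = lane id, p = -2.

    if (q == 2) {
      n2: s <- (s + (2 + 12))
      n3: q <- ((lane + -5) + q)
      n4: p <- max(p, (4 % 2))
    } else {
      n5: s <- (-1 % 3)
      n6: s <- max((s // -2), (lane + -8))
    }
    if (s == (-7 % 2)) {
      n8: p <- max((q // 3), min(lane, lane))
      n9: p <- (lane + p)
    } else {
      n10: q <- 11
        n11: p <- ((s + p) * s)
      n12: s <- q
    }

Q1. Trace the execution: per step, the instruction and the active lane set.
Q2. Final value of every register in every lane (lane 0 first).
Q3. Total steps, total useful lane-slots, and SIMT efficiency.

step 0: eval (q == 2)                1111111111111111
step 1: s <- (-1 % 3)                1111111111111111
step 2: s <- max((s // -2), (lane + -8)) 1111111111111111
step 3: eval (s == (-7 % 2))         1111111111111111
step 4: p <- max((q // 3), min(lane, lane)) 0000000001000000
step 5: p <- (lane + p)              0000000001000000
step 6: q <- 11                      1111111110111111
step 7: p <- ((s + p) * s)           1111111110111111
step 8: s <- q                       1111111110111111

Answer: 9 steps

q: 11,11,11,11,11,11,11,11,11,0,11,11,11,11,11,11
s: 11,11,11,11,11,11,11,11,11,1,11,11,11,11,11,11
p: 3,3,3,3,3,3,3,3,0,18,0,3,8,15,24,35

steps = 9; useful = 111; efficiency = 111/144 = 37/48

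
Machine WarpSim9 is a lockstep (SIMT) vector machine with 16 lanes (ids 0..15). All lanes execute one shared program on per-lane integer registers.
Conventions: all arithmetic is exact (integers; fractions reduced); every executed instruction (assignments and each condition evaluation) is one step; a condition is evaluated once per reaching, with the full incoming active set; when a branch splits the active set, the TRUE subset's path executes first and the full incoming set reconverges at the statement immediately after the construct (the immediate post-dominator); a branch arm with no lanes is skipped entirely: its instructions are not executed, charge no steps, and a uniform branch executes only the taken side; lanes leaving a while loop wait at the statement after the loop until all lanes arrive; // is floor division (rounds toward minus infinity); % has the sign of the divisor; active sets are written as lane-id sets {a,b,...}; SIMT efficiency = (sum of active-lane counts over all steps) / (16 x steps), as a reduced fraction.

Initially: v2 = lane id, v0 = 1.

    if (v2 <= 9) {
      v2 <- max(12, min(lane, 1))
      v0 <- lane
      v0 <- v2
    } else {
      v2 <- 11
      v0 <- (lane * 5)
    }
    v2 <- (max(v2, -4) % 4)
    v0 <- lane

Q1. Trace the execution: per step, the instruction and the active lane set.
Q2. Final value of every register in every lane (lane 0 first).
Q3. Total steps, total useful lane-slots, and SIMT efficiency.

step 0: eval (v2 <= 9)               {0,1,2,3,4,5,6,7,8,9,10,11,12,13,14,15}
step 1: v2 <- max(12, min(lane, 1))  {0,1,2,3,4,5,6,7,8,9}
step 2: v0 <- lane                   {0,1,2,3,4,5,6,7,8,9}
step 3: v0 <- v2                     {0,1,2,3,4,5,6,7,8,9}
step 4: v2 <- 11                     {10,11,12,13,14,15}
step 5: v0 <- (lane * 5)             {10,11,12,13,14,15}
step 6: v2 <- (max(v2, -4) % 4)      {0,1,2,3,4,5,6,7,8,9,10,11,12,13,14,15}
step 7: v0 <- lane                   {0,1,2,3,4,5,6,7,8,9,10,11,12,13,14,15}

Answer: 8 steps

v2: 0,0,0,0,0,0,0,0,0,0,3,3,3,3,3,3
v0: 0,1,2,3,4,5,6,7,8,9,10,11,12,13,14,15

steps = 8; useful = 90; efficiency = 90/128 = 45/64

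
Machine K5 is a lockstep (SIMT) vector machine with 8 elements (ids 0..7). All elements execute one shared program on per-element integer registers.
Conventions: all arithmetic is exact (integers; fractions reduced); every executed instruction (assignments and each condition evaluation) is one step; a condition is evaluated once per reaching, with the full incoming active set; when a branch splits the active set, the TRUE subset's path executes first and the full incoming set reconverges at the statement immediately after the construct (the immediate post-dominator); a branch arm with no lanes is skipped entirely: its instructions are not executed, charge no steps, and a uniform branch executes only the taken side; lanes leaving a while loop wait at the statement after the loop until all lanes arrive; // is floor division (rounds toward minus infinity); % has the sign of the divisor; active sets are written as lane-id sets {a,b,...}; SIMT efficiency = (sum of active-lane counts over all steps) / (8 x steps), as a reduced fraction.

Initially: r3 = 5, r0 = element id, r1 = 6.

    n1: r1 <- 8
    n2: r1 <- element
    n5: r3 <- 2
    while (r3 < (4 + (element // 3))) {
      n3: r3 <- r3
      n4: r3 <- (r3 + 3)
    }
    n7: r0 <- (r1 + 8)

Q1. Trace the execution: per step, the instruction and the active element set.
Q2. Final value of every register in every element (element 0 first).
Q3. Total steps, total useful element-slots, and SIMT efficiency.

step 0: r1 <- 8                      {0,1,2,3,4,5,6,7}
step 1: r1 <- element                {0,1,2,3,4,5,6,7}
step 2: r3 <- 2                      {0,1,2,3,4,5,6,7}
step 3: eval (r3 < (4 + (element // 3))) {0,1,2,3,4,5,6,7}
step 4: r3 <- r3                     {0,1,2,3,4,5,6,7}
step 5: r3 <- (r3 + 3)               {0,1,2,3,4,5,6,7}
step 6: eval (r3 < (4 + (element // 3))) {0,1,2,3,4,5,6,7}
step 7: r3 <- r3                     {6,7}
step 8: r3 <- (r3 + 3)               {6,7}
step 9: eval (r3 < (4 + (element // 3))) {6,7}
step 10: r0 <- (r1 + 8)               {0,1,2,3,4,5,6,7}

Answer: 11 steps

r3: 5,5,5,5,5,5,8,8
r0: 8,9,10,11,12,13,14,15
r1: 0,1,2,3,4,5,6,7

steps = 11; useful = 70; efficiency = 70/88 = 35/44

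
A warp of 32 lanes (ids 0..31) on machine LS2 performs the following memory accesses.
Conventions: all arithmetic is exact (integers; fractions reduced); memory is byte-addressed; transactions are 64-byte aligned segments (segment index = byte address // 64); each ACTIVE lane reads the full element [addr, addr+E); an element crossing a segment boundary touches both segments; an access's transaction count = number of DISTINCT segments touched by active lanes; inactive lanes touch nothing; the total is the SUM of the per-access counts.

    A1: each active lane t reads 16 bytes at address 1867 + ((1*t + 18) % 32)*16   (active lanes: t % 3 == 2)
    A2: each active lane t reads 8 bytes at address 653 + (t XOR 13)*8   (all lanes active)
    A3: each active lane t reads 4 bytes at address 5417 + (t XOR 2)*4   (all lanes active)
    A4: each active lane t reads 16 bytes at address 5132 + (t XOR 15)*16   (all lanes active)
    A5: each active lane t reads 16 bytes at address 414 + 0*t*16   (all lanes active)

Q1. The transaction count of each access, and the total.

A1: 8 transactions
A2: 5 transactions
A3: 3 transactions
A4: 9 transactions
A5: 1 transaction

Answer: 8,5,3,9,1; total 26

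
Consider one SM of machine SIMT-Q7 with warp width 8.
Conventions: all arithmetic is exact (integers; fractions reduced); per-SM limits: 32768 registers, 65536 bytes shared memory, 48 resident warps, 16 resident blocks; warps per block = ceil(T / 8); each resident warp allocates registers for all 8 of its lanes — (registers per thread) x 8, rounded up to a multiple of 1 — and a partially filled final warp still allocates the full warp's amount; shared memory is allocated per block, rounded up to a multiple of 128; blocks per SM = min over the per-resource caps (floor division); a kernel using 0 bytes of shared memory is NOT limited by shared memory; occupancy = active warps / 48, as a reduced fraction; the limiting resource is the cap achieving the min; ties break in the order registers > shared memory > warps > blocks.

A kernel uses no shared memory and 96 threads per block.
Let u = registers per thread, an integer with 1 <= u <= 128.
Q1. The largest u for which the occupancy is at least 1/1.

Answer: u = 85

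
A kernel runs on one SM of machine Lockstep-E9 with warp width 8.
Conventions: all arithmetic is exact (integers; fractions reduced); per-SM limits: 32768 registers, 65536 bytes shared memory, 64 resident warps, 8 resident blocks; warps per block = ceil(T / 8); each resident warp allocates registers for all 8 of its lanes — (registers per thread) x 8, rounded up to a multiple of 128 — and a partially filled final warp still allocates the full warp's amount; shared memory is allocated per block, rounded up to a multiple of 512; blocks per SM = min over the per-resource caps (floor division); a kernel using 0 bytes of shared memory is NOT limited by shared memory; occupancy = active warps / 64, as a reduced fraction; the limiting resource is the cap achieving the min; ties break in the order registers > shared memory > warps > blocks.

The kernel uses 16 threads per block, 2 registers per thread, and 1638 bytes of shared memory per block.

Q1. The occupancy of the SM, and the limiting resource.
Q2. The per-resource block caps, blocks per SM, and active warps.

Answer: occupancy 1/4, limited by blocks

registers: 128 blocks
shared memory: 32 blocks
warps: 32 blocks
blocks: 8 blocks

Answer: 8 blocks, 16 active warps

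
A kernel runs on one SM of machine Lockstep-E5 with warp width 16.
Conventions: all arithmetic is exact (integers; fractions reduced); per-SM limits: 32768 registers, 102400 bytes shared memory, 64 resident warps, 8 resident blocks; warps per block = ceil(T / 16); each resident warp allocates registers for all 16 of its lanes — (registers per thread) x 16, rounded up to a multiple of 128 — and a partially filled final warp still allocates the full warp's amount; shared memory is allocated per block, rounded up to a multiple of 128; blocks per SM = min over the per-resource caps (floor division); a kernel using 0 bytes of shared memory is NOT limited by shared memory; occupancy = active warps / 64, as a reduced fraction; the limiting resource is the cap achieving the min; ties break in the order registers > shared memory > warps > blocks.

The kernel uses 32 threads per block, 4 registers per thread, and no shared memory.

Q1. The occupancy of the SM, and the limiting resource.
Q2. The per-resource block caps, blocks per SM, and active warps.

Answer: occupancy 1/4, limited by blocks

registers: 128 blocks
shared memory: no limit (kernel uses none)
warps: 32 blocks
blocks: 8 blocks

Answer: 8 blocks, 16 active warps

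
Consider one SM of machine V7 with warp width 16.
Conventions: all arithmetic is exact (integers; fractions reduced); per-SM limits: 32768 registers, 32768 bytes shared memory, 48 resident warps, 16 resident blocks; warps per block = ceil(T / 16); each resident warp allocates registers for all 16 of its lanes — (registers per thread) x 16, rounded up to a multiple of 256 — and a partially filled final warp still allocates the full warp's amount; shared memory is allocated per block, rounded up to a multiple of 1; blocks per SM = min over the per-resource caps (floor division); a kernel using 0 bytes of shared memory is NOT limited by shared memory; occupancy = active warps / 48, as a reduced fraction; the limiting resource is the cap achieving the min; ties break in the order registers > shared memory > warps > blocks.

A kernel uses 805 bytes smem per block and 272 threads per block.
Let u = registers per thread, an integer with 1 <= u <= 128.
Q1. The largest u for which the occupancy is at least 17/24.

Answer: u = 48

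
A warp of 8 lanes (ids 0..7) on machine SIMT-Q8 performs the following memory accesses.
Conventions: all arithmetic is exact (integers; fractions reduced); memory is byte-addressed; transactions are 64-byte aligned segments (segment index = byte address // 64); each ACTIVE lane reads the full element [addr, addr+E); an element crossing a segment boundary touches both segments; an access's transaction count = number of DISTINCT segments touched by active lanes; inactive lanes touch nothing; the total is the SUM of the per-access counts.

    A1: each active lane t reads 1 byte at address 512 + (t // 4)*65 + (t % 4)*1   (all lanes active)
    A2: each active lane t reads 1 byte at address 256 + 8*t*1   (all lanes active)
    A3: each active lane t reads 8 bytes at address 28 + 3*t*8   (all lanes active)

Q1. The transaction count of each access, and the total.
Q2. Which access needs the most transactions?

A1: 2 transactions
A2: 1 transaction
A3: 4 transactions

Answer: 2,1,4; total 7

Answer: A3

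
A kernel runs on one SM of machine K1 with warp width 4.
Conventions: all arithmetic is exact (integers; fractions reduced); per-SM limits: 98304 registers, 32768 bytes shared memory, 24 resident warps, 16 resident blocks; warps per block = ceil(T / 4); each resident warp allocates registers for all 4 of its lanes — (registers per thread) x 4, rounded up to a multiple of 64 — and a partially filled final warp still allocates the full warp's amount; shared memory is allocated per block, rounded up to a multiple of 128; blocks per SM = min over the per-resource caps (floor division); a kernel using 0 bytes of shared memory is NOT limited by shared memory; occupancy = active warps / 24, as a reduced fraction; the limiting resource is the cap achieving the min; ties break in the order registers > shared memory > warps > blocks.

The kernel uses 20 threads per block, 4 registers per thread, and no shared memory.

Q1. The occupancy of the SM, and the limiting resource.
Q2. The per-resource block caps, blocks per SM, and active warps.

Answer: occupancy 5/6, limited by warps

registers: 307 blocks
shared memory: no limit (kernel uses none)
warps: 4 blocks
blocks: 16 blocks

Answer: 4 blocks, 20 active warps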